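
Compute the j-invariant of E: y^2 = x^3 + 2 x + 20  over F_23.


Delta = -16(4 a^3 + 27 b^2) mod 23 = 16
-1728 * (4 a)^3 = -1728 * (4*2)^3 mod 23 = 5
j = 5 * 16^(-1) mod 23 = 19

j = 19 (mod 23)


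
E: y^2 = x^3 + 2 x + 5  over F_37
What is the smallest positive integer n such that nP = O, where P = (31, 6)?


Compute successive multiples of P until we hit O:
  1P = (31, 6)
  2P = (21, 24)
  3P = (6, 23)
  4P = (11, 10)
  5P = (35, 17)
  6P = (4, 22)
  7P = (9, 7)
  8P = (22, 2)
  ... (continuing to 35P)
  35P = O

ord(P) = 35


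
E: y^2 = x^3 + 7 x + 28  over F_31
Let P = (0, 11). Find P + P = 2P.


Doubling: s = (3 x1^2 + a) / (2 y1)
s = (3*0^2 + 7) / (2*11) mod 31 = 13
x3 = s^2 - 2 x1 mod 31 = 13^2 - 2*0 = 14
y3 = s (x1 - x3) - y1 mod 31 = 13 * (0 - 14) - 11 = 24

2P = (14, 24)


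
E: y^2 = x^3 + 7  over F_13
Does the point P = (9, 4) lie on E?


Check whether y^2 = x^3 + 0 x + 7 (mod 13) for (x, y) = (9, 4).
LHS: y^2 = 4^2 mod 13 = 3
RHS: x^3 + 0 x + 7 = 9^3 + 0*9 + 7 mod 13 = 8
LHS != RHS

No, not on the curve


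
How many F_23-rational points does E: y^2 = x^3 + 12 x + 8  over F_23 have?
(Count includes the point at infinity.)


For each x in F_23, count y with y^2 = x^3 + 12 x + 8 mod 23:
  x = 0: RHS = 8, y in [10, 13]  -> 2 point(s)
  x = 3: RHS = 2, y in [5, 18]  -> 2 point(s)
  x = 5: RHS = 9, y in [3, 20]  -> 2 point(s)
  x = 8: RHS = 18, y in [8, 15]  -> 2 point(s)
  x = 10: RHS = 1, y in [1, 22]  -> 2 point(s)
  x = 16: RHS = 18, y in [8, 15]  -> 2 point(s)
  x = 22: RHS = 18, y in [8, 15]  -> 2 point(s)
Affine points: 14. Add the point at infinity: total = 15.

#E(F_23) = 15


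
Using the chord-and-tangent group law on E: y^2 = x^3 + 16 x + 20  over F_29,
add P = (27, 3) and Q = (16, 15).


P != Q, so use the chord formula.
s = (y2 - y1) / (x2 - x1) = (12) / (18) mod 29 = 20
x3 = s^2 - x1 - x2 mod 29 = 20^2 - 27 - 16 = 9
y3 = s (x1 - x3) - y1 mod 29 = 20 * (27 - 9) - 3 = 9

P + Q = (9, 9)


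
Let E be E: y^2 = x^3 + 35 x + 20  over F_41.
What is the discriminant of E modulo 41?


4 a^3 + 27 b^2 = 4*35^3 + 27*20^2 = 171500 + 10800 = 182300
Delta = -16 * (182300) = -2916800
Delta mod 41 = 22

Delta = 22 (mod 41)


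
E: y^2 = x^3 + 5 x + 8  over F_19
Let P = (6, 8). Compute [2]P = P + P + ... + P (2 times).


k = 2 = 10_2 (binary, LSB first: 01)
Double-and-add from P = (6, 8):
  bit 0 = 0: acc unchanged = O
  bit 1 = 1: acc = O + (5, 5) = (5, 5)

2P = (5, 5)


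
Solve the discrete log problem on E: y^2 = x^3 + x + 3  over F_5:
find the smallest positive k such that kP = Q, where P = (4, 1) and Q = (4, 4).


Enumerate multiples of P until we hit Q = (4, 4):
  1P = (4, 1)
  2P = (1, 0)
  3P = (4, 4)
Match found at i = 3.

k = 3


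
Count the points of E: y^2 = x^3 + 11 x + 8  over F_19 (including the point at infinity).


For each x in F_19, count y with y^2 = x^3 + 11 x + 8 mod 19:
  x = 1: RHS = 1, y in [1, 18]  -> 2 point(s)
  x = 2: RHS = 0, y in [0]  -> 1 point(s)
  x = 3: RHS = 11, y in [7, 12]  -> 2 point(s)
  x = 5: RHS = 17, y in [6, 13]  -> 2 point(s)
  x = 6: RHS = 5, y in [9, 10]  -> 2 point(s)
  x = 8: RHS = 0, y in [0]  -> 1 point(s)
  x = 9: RHS = 0, y in [0]  -> 1 point(s)
  x = 10: RHS = 16, y in [4, 15]  -> 2 point(s)
  x = 11: RHS = 16, y in [4, 15]  -> 2 point(s)
  x = 12: RHS = 6, y in [5, 14]  -> 2 point(s)
  x = 13: RHS = 11, y in [7, 12]  -> 2 point(s)
  x = 16: RHS = 5, y in [9, 10]  -> 2 point(s)
  x = 17: RHS = 16, y in [4, 15]  -> 2 point(s)
Affine points: 23. Add the point at infinity: total = 24.

#E(F_19) = 24


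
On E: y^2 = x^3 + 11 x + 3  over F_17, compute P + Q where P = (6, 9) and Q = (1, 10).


P != Q, so use the chord formula.
s = (y2 - y1) / (x2 - x1) = (1) / (12) mod 17 = 10
x3 = s^2 - x1 - x2 mod 17 = 10^2 - 6 - 1 = 8
y3 = s (x1 - x3) - y1 mod 17 = 10 * (6 - 8) - 9 = 5

P + Q = (8, 5)


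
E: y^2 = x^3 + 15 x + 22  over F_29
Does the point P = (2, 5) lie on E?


Check whether y^2 = x^3 + 15 x + 22 (mod 29) for (x, y) = (2, 5).
LHS: y^2 = 5^2 mod 29 = 25
RHS: x^3 + 15 x + 22 = 2^3 + 15*2 + 22 mod 29 = 2
LHS != RHS

No, not on the curve


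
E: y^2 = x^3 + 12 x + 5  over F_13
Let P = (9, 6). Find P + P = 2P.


Doubling: s = (3 x1^2 + a) / (2 y1)
s = (3*9^2 + 12) / (2*6) mod 13 = 5
x3 = s^2 - 2 x1 mod 13 = 5^2 - 2*9 = 7
y3 = s (x1 - x3) - y1 mod 13 = 5 * (9 - 7) - 6 = 4

2P = (7, 4)


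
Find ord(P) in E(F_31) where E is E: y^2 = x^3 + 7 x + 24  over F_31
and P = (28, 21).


Compute successive multiples of P until we hit O:
  1P = (28, 21)
  2P = (3, 14)
  3P = (16, 27)
  4P = (26, 9)
  5P = (13, 7)
  6P = (30, 4)
  7P = (22, 21)
  8P = (12, 10)
  ... (continuing to 41P)
  41P = O

ord(P) = 41


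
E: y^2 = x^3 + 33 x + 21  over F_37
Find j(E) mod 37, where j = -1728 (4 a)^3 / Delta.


Delta = -16(4 a^3 + 27 b^2) mod 37 = 27
-1728 * (4 a)^3 = -1728 * (4*33)^3 mod 37 = 10
j = 10 * 27^(-1) mod 37 = 36

j = 36 (mod 37)


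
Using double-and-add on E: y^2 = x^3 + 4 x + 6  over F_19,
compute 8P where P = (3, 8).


k = 8 = 1000_2 (binary, LSB first: 0001)
Double-and-add from P = (3, 8):
  bit 0 = 0: acc unchanged = O
  bit 1 = 0: acc unchanged = O
  bit 2 = 0: acc unchanged = O
  bit 3 = 1: acc = O + (0, 14) = (0, 14)

8P = (0, 14)


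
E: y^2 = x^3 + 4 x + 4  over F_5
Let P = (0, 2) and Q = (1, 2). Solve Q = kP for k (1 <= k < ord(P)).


Enumerate multiples of P until we hit Q = (1, 2):
  1P = (0, 2)
  2P = (1, 2)
Match found at i = 2.

k = 2


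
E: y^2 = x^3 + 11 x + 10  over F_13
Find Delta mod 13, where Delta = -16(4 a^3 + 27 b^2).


4 a^3 + 27 b^2 = 4*11^3 + 27*10^2 = 5324 + 2700 = 8024
Delta = -16 * (8024) = -128384
Delta mod 13 = 4

Delta = 4 (mod 13)


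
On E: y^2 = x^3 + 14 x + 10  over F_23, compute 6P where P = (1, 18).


k = 6 = 110_2 (binary, LSB first: 011)
Double-and-add from P = (1, 18):
  bit 0 = 0: acc unchanged = O
  bit 1 = 1: acc = O + (14, 11) = (14, 11)
  bit 2 = 1: acc = (14, 11) + (11, 0) = (14, 12)

6P = (14, 12)


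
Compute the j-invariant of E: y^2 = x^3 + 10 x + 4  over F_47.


Delta = -16(4 a^3 + 27 b^2) mod 47 = 11
-1728 * (4 a)^3 = -1728 * (4*10)^3 mod 47 = 34
j = 34 * 11^(-1) mod 47 = 33

j = 33 (mod 47)


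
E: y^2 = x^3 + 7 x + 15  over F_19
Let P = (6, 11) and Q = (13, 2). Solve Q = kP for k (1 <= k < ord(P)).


Enumerate multiples of P until we hit Q = (13, 2):
  1P = (6, 11)
  2P = (5, 2)
  3P = (13, 2)
Match found at i = 3.

k = 3


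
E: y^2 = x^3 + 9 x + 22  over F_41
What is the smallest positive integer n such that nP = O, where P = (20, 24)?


Compute successive multiples of P until we hit O:
  1P = (20, 24)
  2P = (10, 28)
  3P = (21, 1)
  4P = (37, 39)
  5P = (35, 11)
  6P = (17, 39)
  7P = (29, 21)
  8P = (24, 32)
  ... (continuing to 23P)
  23P = O

ord(P) = 23


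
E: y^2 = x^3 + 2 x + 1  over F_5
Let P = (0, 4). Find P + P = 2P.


Doubling: s = (3 x1^2 + a) / (2 y1)
s = (3*0^2 + 2) / (2*4) mod 5 = 4
x3 = s^2 - 2 x1 mod 5 = 4^2 - 2*0 = 1
y3 = s (x1 - x3) - y1 mod 5 = 4 * (0 - 1) - 4 = 2

2P = (1, 2)


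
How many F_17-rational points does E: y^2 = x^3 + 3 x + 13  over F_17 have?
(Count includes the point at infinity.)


For each x in F_17, count y with y^2 = x^3 + 3 x + 13 mod 17:
  x = 0: RHS = 13, y in [8, 9]  -> 2 point(s)
  x = 1: RHS = 0, y in [0]  -> 1 point(s)
  x = 3: RHS = 15, y in [7, 10]  -> 2 point(s)
  x = 4: RHS = 4, y in [2, 15]  -> 2 point(s)
  x = 5: RHS = 0, y in [0]  -> 1 point(s)
  x = 6: RHS = 9, y in [3, 14]  -> 2 point(s)
  x = 9: RHS = 4, y in [2, 15]  -> 2 point(s)
  x = 11: RHS = 0, y in [0]  -> 1 point(s)
  x = 12: RHS = 9, y in [3, 14]  -> 2 point(s)
  x = 15: RHS = 16, y in [4, 13]  -> 2 point(s)
  x = 16: RHS = 9, y in [3, 14]  -> 2 point(s)
Affine points: 19. Add the point at infinity: total = 20.

#E(F_17) = 20


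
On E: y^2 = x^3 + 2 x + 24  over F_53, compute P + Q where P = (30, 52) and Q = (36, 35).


P != Q, so use the chord formula.
s = (y2 - y1) / (x2 - x1) = (36) / (6) mod 53 = 6
x3 = s^2 - x1 - x2 mod 53 = 6^2 - 30 - 36 = 23
y3 = s (x1 - x3) - y1 mod 53 = 6 * (30 - 23) - 52 = 43

P + Q = (23, 43)


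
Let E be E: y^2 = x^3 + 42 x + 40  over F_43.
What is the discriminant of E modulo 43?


4 a^3 + 27 b^2 = 4*42^3 + 27*40^2 = 296352 + 43200 = 339552
Delta = -16 * (339552) = -5432832
Delta mod 43 = 3

Delta = 3 (mod 43)


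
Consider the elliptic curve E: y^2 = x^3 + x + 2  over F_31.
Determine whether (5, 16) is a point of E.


Check whether y^2 = x^3 + 1 x + 2 (mod 31) for (x, y) = (5, 16).
LHS: y^2 = 16^2 mod 31 = 8
RHS: x^3 + 1 x + 2 = 5^3 + 1*5 + 2 mod 31 = 8
LHS = RHS

Yes, on the curve


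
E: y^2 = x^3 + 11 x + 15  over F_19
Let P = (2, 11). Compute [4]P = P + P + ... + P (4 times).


k = 4 = 100_2 (binary, LSB first: 001)
Double-and-add from P = (2, 11):
  bit 0 = 0: acc unchanged = O
  bit 1 = 0: acc unchanged = O
  bit 2 = 1: acc = O + (2, 11) = (2, 11)

4P = (2, 11)


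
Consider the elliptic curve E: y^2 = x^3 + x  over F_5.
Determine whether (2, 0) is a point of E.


Check whether y^2 = x^3 + 1 x + 0 (mod 5) for (x, y) = (2, 0).
LHS: y^2 = 0^2 mod 5 = 0
RHS: x^3 + 1 x + 0 = 2^3 + 1*2 + 0 mod 5 = 0
LHS = RHS

Yes, on the curve


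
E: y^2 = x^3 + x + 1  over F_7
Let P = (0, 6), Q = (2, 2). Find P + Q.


P != Q, so use the chord formula.
s = (y2 - y1) / (x2 - x1) = (3) / (2) mod 7 = 5
x3 = s^2 - x1 - x2 mod 7 = 5^2 - 0 - 2 = 2
y3 = s (x1 - x3) - y1 mod 7 = 5 * (0 - 2) - 6 = 5

P + Q = (2, 5)


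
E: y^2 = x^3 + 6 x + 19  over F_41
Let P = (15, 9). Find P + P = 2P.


Doubling: s = (3 x1^2 + a) / (2 y1)
s = (3*15^2 + 6) / (2*9) mod 41 = 31
x3 = s^2 - 2 x1 mod 41 = 31^2 - 2*15 = 29
y3 = s (x1 - x3) - y1 mod 41 = 31 * (15 - 29) - 9 = 8

2P = (29, 8)


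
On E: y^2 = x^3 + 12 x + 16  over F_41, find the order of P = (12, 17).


Compute successive multiples of P until we hit O:
  1P = (12, 17)
  2P = (18, 18)
  3P = (19, 16)
  4P = (5, 23)
  5P = (8, 3)
  6P = (23, 6)
  7P = (7, 19)
  8P = (32, 32)
  ... (continuing to 21P)
  21P = O

ord(P) = 21


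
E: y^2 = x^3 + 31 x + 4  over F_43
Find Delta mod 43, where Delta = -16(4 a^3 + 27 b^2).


4 a^3 + 27 b^2 = 4*31^3 + 27*4^2 = 119164 + 432 = 119596
Delta = -16 * (119596) = -1913536
Delta mod 43 = 7

Delta = 7 (mod 43)


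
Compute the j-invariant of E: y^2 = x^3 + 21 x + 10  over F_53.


Delta = -16(4 a^3 + 27 b^2) mod 53 = 43
-1728 * (4 a)^3 = -1728 * (4*21)^3 mod 53 = 52
j = 52 * 43^(-1) mod 53 = 16

j = 16 (mod 53)


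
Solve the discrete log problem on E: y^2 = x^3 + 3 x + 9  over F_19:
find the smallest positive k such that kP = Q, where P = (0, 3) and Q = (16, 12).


Enumerate multiples of P until we hit Q = (16, 12):
  1P = (0, 3)
  2P = (5, 4)
  3P = (11, 10)
  4P = (15, 3)
  5P = (4, 16)
  6P = (3, 11)
  7P = (2, 17)
  8P = (9, 10)
  9P = (16, 12)
Match found at i = 9.

k = 9


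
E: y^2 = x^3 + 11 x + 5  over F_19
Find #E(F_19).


For each x in F_19, count y with y^2 = x^3 + 11 x + 5 mod 19:
  x = 0: RHS = 5, y in [9, 10]  -> 2 point(s)
  x = 1: RHS = 17, y in [6, 13]  -> 2 point(s)
  x = 2: RHS = 16, y in [4, 15]  -> 2 point(s)
  x = 7: RHS = 7, y in [8, 11]  -> 2 point(s)
  x = 8: RHS = 16, y in [4, 15]  -> 2 point(s)
  x = 9: RHS = 16, y in [4, 15]  -> 2 point(s)
  x = 15: RHS = 11, y in [7, 12]  -> 2 point(s)
Affine points: 14. Add the point at infinity: total = 15.

#E(F_19) = 15


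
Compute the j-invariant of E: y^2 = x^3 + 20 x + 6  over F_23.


Delta = -16(4 a^3 + 27 b^2) mod 23 = 22
-1728 * (4 a)^3 = -1728 * (4*20)^3 mod 23 = 9
j = 9 * 22^(-1) mod 23 = 14

j = 14 (mod 23)


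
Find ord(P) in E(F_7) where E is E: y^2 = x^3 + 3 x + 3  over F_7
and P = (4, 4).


Compute successive multiples of P until we hit O:
  1P = (4, 4)
  2P = (3, 5)
  3P = (1, 0)
  4P = (3, 2)
  5P = (4, 3)
  6P = O

ord(P) = 6


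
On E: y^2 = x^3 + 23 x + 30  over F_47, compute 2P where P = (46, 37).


Doubling: s = (3 x1^2 + a) / (2 y1)
s = (3*46^2 + 23) / (2*37) mod 47 = 41
x3 = s^2 - 2 x1 mod 47 = 41^2 - 2*46 = 38
y3 = s (x1 - x3) - y1 mod 47 = 41 * (46 - 38) - 37 = 9

2P = (38, 9)


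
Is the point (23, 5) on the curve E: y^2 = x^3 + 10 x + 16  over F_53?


Check whether y^2 = x^3 + 10 x + 16 (mod 53) for (x, y) = (23, 5).
LHS: y^2 = 5^2 mod 53 = 25
RHS: x^3 + 10 x + 16 = 23^3 + 10*23 + 16 mod 53 = 11
LHS != RHS

No, not on the curve


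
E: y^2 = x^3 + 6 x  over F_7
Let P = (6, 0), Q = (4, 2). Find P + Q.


P != Q, so use the chord formula.
s = (y2 - y1) / (x2 - x1) = (2) / (5) mod 7 = 6
x3 = s^2 - x1 - x2 mod 7 = 6^2 - 6 - 4 = 5
y3 = s (x1 - x3) - y1 mod 7 = 6 * (6 - 5) - 0 = 6

P + Q = (5, 6)


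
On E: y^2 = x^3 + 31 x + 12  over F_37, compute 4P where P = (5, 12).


k = 4 = 100_2 (binary, LSB first: 001)
Double-and-add from P = (5, 12):
  bit 0 = 0: acc unchanged = O
  bit 1 = 0: acc unchanged = O
  bit 2 = 1: acc = O + (10, 29) = (10, 29)

4P = (10, 29)


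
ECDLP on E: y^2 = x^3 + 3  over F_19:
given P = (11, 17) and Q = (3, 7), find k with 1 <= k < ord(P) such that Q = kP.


Enumerate multiples of P until we hit Q = (3, 7):
  1P = (11, 17)
  2P = (2, 7)
  3P = (7, 17)
  4P = (1, 2)
  5P = (14, 7)
  6P = (3, 7)
Match found at i = 6.

k = 6


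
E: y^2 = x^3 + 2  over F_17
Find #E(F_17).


For each x in F_17, count y with y^2 = x^3 + 0 x + 2 mod 17:
  x = 0: RHS = 2, y in [6, 11]  -> 2 point(s)
  x = 4: RHS = 15, y in [7, 10]  -> 2 point(s)
  x = 5: RHS = 8, y in [5, 12]  -> 2 point(s)
  x = 8: RHS = 4, y in [2, 15]  -> 2 point(s)
  x = 9: RHS = 0, y in [0]  -> 1 point(s)
  x = 10: RHS = 16, y in [4, 13]  -> 2 point(s)
  x = 12: RHS = 13, y in [8, 9]  -> 2 point(s)
  x = 14: RHS = 9, y in [3, 14]  -> 2 point(s)
  x = 16: RHS = 1, y in [1, 16]  -> 2 point(s)
Affine points: 17. Add the point at infinity: total = 18.

#E(F_17) = 18


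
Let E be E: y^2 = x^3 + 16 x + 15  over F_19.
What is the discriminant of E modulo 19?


4 a^3 + 27 b^2 = 4*16^3 + 27*15^2 = 16384 + 6075 = 22459
Delta = -16 * (22459) = -359344
Delta mod 19 = 3

Delta = 3 (mod 19)


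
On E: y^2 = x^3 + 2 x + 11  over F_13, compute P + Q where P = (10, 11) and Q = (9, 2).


P != Q, so use the chord formula.
s = (y2 - y1) / (x2 - x1) = (4) / (12) mod 13 = 9
x3 = s^2 - x1 - x2 mod 13 = 9^2 - 10 - 9 = 10
y3 = s (x1 - x3) - y1 mod 13 = 9 * (10 - 10) - 11 = 2

P + Q = (10, 2)


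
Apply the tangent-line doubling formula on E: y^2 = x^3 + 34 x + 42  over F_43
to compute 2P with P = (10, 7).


Doubling: s = (3 x1^2 + a) / (2 y1)
s = (3*10^2 + 34) / (2*7) mod 43 = 30
x3 = s^2 - 2 x1 mod 43 = 30^2 - 2*10 = 20
y3 = s (x1 - x3) - y1 mod 43 = 30 * (10 - 20) - 7 = 37

2P = (20, 37)


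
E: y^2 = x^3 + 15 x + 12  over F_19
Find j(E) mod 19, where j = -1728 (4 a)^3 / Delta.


Delta = -16(4 a^3 + 27 b^2) mod 19 = 9
-1728 * (4 a)^3 = -1728 * (4*15)^3 mod 19 = 8
j = 8 * 9^(-1) mod 19 = 3

j = 3 (mod 19)


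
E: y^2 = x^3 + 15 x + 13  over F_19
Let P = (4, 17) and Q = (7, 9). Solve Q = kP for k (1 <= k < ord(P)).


Enumerate multiples of P until we hit Q = (7, 9):
  1P = (4, 17)
  2P = (18, 4)
  3P = (3, 16)
  4P = (13, 12)
  5P = (7, 10)
  6P = (5, 17)
  7P = (10, 2)
  8P = (16, 13)
  9P = (16, 6)
  10P = (10, 17)
  11P = (5, 2)
  12P = (7, 9)
Match found at i = 12.

k = 12


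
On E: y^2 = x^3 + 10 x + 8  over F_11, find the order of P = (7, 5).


Compute successive multiples of P until we hit O:
  1P = (7, 5)
  2P = (6, 3)
  3P = (2, 5)
  4P = (2, 6)
  5P = (6, 8)
  6P = (7, 6)
  7P = O

ord(P) = 7


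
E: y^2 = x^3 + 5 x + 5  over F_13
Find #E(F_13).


For each x in F_13, count y with y^2 = x^3 + 5 x + 5 mod 13:
  x = 2: RHS = 10, y in [6, 7]  -> 2 point(s)
  x = 5: RHS = 12, y in [5, 8]  -> 2 point(s)
  x = 6: RHS = 4, y in [2, 11]  -> 2 point(s)
  x = 9: RHS = 12, y in [5, 8]  -> 2 point(s)
  x = 11: RHS = 0, y in [0]  -> 1 point(s)
  x = 12: RHS = 12, y in [5, 8]  -> 2 point(s)
Affine points: 11. Add the point at infinity: total = 12.

#E(F_13) = 12


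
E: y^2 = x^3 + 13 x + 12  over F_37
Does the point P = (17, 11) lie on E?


Check whether y^2 = x^3 + 13 x + 12 (mod 37) for (x, y) = (17, 11).
LHS: y^2 = 11^2 mod 37 = 10
RHS: x^3 + 13 x + 12 = 17^3 + 13*17 + 12 mod 37 = 3
LHS != RHS

No, not on the curve


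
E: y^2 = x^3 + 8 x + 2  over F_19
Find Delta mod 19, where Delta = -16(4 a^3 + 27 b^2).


4 a^3 + 27 b^2 = 4*8^3 + 27*2^2 = 2048 + 108 = 2156
Delta = -16 * (2156) = -34496
Delta mod 19 = 8

Delta = 8 (mod 19)


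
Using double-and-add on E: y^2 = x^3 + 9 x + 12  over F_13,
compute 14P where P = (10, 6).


k = 14 = 1110_2 (binary, LSB first: 0111)
Double-and-add from P = (10, 6):
  bit 0 = 0: acc unchanged = O
  bit 1 = 1: acc = O + (2, 5) = (2, 5)
  bit 2 = 1: acc = (2, 5) + (6, 10) = (9, 9)
  bit 3 = 1: acc = (9, 9) + (1, 3) = (6, 3)

14P = (6, 3)


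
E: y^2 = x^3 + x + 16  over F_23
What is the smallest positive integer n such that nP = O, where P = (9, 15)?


Compute successive multiples of P until we hit O:
  1P = (9, 15)
  2P = (9, 8)
  3P = O

ord(P) = 3


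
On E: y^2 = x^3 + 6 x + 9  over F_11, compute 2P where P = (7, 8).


Doubling: s = (3 x1^2 + a) / (2 y1)
s = (3*7^2 + 6) / (2*8) mod 11 = 2
x3 = s^2 - 2 x1 mod 11 = 2^2 - 2*7 = 1
y3 = s (x1 - x3) - y1 mod 11 = 2 * (7 - 1) - 8 = 4

2P = (1, 4)


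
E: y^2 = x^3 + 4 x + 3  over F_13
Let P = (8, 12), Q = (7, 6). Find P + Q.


P != Q, so use the chord formula.
s = (y2 - y1) / (x2 - x1) = (7) / (12) mod 13 = 6
x3 = s^2 - x1 - x2 mod 13 = 6^2 - 8 - 7 = 8
y3 = s (x1 - x3) - y1 mod 13 = 6 * (8 - 8) - 12 = 1

P + Q = (8, 1)


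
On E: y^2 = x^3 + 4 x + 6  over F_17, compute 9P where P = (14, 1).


k = 9 = 1001_2 (binary, LSB first: 1001)
Double-and-add from P = (14, 1):
  bit 0 = 1: acc = O + (14, 1) = (14, 1)
  bit 1 = 0: acc unchanged = (14, 1)
  bit 2 = 0: acc unchanged = (14, 1)
  bit 3 = 1: acc = (14, 1) + (11, 15) = (10, 3)

9P = (10, 3)


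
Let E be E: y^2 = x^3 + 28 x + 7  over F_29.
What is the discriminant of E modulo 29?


4 a^3 + 27 b^2 = 4*28^3 + 27*7^2 = 87808 + 1323 = 89131
Delta = -16 * (89131) = -1426096
Delta mod 29 = 8

Delta = 8 (mod 29)


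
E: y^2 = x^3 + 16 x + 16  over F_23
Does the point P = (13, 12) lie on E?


Check whether y^2 = x^3 + 16 x + 16 (mod 23) for (x, y) = (13, 12).
LHS: y^2 = 12^2 mod 23 = 6
RHS: x^3 + 16 x + 16 = 13^3 + 16*13 + 16 mod 23 = 6
LHS = RHS

Yes, on the curve


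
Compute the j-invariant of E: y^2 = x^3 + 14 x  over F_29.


Delta = -16(4 a^3 + 27 b^2) mod 29 = 8
-1728 * (4 a)^3 = -1728 * (4*14)^3 mod 29 = 20
j = 20 * 8^(-1) mod 29 = 17

j = 17 (mod 29)


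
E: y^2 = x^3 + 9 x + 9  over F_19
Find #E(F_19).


For each x in F_19, count y with y^2 = x^3 + 9 x + 9 mod 19:
  x = 0: RHS = 9, y in [3, 16]  -> 2 point(s)
  x = 1: RHS = 0, y in [0]  -> 1 point(s)
  x = 2: RHS = 16, y in [4, 15]  -> 2 point(s)
  x = 3: RHS = 6, y in [5, 14]  -> 2 point(s)
  x = 7: RHS = 16, y in [4, 15]  -> 2 point(s)
  x = 8: RHS = 4, y in [2, 17]  -> 2 point(s)
  x = 10: RHS = 16, y in [4, 15]  -> 2 point(s)
  x = 13: RHS = 5, y in [9, 10]  -> 2 point(s)
  x = 15: RHS = 4, y in [2, 17]  -> 2 point(s)
Affine points: 17. Add the point at infinity: total = 18.

#E(F_19) = 18


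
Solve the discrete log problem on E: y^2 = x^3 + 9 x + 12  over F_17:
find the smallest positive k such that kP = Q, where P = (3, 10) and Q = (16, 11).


Enumerate multiples of P until we hit Q = (16, 11):
  1P = (3, 10)
  2P = (2, 2)
  3P = (8, 1)
  4P = (14, 3)
  5P = (16, 6)
  6P = (16, 11)
Match found at i = 6.

k = 6


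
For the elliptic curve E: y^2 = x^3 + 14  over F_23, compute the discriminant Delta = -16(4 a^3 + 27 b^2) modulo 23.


4 a^3 + 27 b^2 = 4*0^3 + 27*14^2 = 0 + 5292 = 5292
Delta = -16 * (5292) = -84672
Delta mod 23 = 14

Delta = 14 (mod 23)


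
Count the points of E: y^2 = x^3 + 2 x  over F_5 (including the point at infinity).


For each x in F_5, count y with y^2 = x^3 + 2 x + 0 mod 5:
  x = 0: RHS = 0, y in [0]  -> 1 point(s)
Affine points: 1. Add the point at infinity: total = 2.

#E(F_5) = 2


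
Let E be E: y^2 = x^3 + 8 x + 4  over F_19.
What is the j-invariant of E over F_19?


Delta = -16(4 a^3 + 27 b^2) mod 19 = 11
-1728 * (4 a)^3 = -1728 * (4*8)^3 mod 19 = 12
j = 12 * 11^(-1) mod 19 = 8

j = 8 (mod 19)


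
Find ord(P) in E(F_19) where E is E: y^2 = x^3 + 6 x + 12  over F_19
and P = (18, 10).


Compute successive multiples of P until we hit O:
  1P = (18, 10)
  2P = (7, 13)
  3P = (17, 7)
  4P = (12, 8)
  5P = (6, 13)
  6P = (1, 0)
  7P = (6, 6)
  8P = (12, 11)
  ... (continuing to 12P)
  12P = O

ord(P) = 12


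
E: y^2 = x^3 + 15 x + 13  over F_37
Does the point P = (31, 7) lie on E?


Check whether y^2 = x^3 + 15 x + 13 (mod 37) for (x, y) = (31, 7).
LHS: y^2 = 7^2 mod 37 = 12
RHS: x^3 + 15 x + 13 = 31^3 + 15*31 + 13 mod 37 = 3
LHS != RHS

No, not on the curve


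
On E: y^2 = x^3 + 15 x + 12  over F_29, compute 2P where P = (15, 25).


Doubling: s = (3 x1^2 + a) / (2 y1)
s = (3*15^2 + 15) / (2*25) mod 29 = 8
x3 = s^2 - 2 x1 mod 29 = 8^2 - 2*15 = 5
y3 = s (x1 - x3) - y1 mod 29 = 8 * (15 - 5) - 25 = 26

2P = (5, 26)


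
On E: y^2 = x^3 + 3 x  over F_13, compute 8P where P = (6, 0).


k = 8 = 1000_2 (binary, LSB first: 0001)
Double-and-add from P = (6, 0):
  bit 0 = 0: acc unchanged = O
  bit 1 = 0: acc unchanged = O
  bit 2 = 0: acc unchanged = O
  bit 3 = 1: acc = O + O = O

8P = O


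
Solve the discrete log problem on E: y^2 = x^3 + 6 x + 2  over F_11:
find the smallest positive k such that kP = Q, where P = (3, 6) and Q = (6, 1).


Enumerate multiples of P until we hit Q = (6, 1):
  1P = (3, 6)
  2P = (5, 5)
  3P = (6, 1)
Match found at i = 3.

k = 3


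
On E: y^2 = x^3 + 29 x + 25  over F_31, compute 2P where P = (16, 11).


Doubling: s = (3 x1^2 + a) / (2 y1)
s = (3*16^2 + 29) / (2*11) mod 31 = 1
x3 = s^2 - 2 x1 mod 31 = 1^2 - 2*16 = 0
y3 = s (x1 - x3) - y1 mod 31 = 1 * (16 - 0) - 11 = 5

2P = (0, 5)


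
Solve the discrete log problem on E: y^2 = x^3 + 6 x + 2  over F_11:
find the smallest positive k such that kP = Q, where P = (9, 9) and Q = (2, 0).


Enumerate multiples of P until we hit Q = (2, 0):
  1P = (9, 9)
  2P = (5, 6)
  3P = (1, 8)
  4P = (6, 1)
  5P = (8, 1)
  6P = (3, 6)
  7P = (2, 0)
Match found at i = 7.

k = 7


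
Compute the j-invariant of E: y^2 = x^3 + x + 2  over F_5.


Delta = -16(4 a^3 + 27 b^2) mod 5 = 3
-1728 * (4 a)^3 = -1728 * (4*1)^3 mod 5 = 3
j = 3 * 3^(-1) mod 5 = 1

j = 1 (mod 5)


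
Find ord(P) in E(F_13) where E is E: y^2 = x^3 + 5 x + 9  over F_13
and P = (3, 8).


Compute successive multiples of P until we hit O:
  1P = (3, 8)
  2P = (11, 2)
  3P = (2, 1)
  4P = (5, 4)
  5P = (9, 4)
  6P = (0, 3)
  7P = (7, 7)
  8P = (12, 4)
  ... (continuing to 17P)
  17P = O

ord(P) = 17


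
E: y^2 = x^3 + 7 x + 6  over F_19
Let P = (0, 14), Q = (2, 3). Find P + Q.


P != Q, so use the chord formula.
s = (y2 - y1) / (x2 - x1) = (8) / (2) mod 19 = 4
x3 = s^2 - x1 - x2 mod 19 = 4^2 - 0 - 2 = 14
y3 = s (x1 - x3) - y1 mod 19 = 4 * (0 - 14) - 14 = 6

P + Q = (14, 6)


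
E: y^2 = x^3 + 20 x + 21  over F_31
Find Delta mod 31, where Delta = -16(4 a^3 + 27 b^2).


4 a^3 + 27 b^2 = 4*20^3 + 27*21^2 = 32000 + 11907 = 43907
Delta = -16 * (43907) = -702512
Delta mod 31 = 10

Delta = 10 (mod 31)


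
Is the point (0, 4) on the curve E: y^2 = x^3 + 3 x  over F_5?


Check whether y^2 = x^3 + 3 x + 0 (mod 5) for (x, y) = (0, 4).
LHS: y^2 = 4^2 mod 5 = 1
RHS: x^3 + 3 x + 0 = 0^3 + 3*0 + 0 mod 5 = 0
LHS != RHS

No, not on the curve


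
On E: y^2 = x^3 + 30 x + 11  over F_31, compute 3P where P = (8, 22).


k = 3 = 11_2 (binary, LSB first: 11)
Double-and-add from P = (8, 22):
  bit 0 = 1: acc = O + (8, 22) = (8, 22)
  bit 1 = 1: acc = (8, 22) + (19, 0) = (8, 9)

3P = (8, 9)


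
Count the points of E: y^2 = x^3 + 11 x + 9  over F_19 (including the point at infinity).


For each x in F_19, count y with y^2 = x^3 + 11 x + 9 mod 19:
  x = 0: RHS = 9, y in [3, 16]  -> 2 point(s)
  x = 2: RHS = 1, y in [1, 18]  -> 2 point(s)
  x = 6: RHS = 6, y in [5, 14]  -> 2 point(s)
  x = 7: RHS = 11, y in [7, 12]  -> 2 point(s)
  x = 8: RHS = 1, y in [1, 18]  -> 2 point(s)
  x = 9: RHS = 1, y in [1, 18]  -> 2 point(s)
  x = 10: RHS = 17, y in [6, 13]  -> 2 point(s)
  x = 11: RHS = 17, y in [6, 13]  -> 2 point(s)
  x = 12: RHS = 7, y in [8, 11]  -> 2 point(s)
  x = 14: RHS = 0, y in [0]  -> 1 point(s)
  x = 16: RHS = 6, y in [5, 14]  -> 2 point(s)
  x = 17: RHS = 17, y in [6, 13]  -> 2 point(s)
  x = 18: RHS = 16, y in [4, 15]  -> 2 point(s)
Affine points: 25. Add the point at infinity: total = 26.

#E(F_19) = 26


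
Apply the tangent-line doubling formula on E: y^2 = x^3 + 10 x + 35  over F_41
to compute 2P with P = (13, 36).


Doubling: s = (3 x1^2 + a) / (2 y1)
s = (3*13^2 + 10) / (2*36) mod 41 = 18
x3 = s^2 - 2 x1 mod 41 = 18^2 - 2*13 = 11
y3 = s (x1 - x3) - y1 mod 41 = 18 * (13 - 11) - 36 = 0

2P = (11, 0)


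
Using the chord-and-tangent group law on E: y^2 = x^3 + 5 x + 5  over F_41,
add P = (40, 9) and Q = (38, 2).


P != Q, so use the chord formula.
s = (y2 - y1) / (x2 - x1) = (34) / (39) mod 41 = 24
x3 = s^2 - x1 - x2 mod 41 = 24^2 - 40 - 38 = 6
y3 = s (x1 - x3) - y1 mod 41 = 24 * (40 - 6) - 9 = 28

P + Q = (6, 28)


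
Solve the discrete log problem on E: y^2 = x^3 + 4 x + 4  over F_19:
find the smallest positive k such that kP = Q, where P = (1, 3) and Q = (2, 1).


Enumerate multiples of P until we hit Q = (2, 1):
  1P = (1, 3)
  2P = (2, 18)
  3P = (13, 7)
  4P = (3, 9)
  5P = (5, 4)
  6P = (0, 2)
  7P = (0, 17)
  8P = (5, 15)
  9P = (3, 10)
  10P = (13, 12)
  11P = (2, 1)
Match found at i = 11.

k = 11


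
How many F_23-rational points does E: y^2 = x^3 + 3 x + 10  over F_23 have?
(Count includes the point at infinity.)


For each x in F_23, count y with y^2 = x^3 + 3 x + 10 mod 23:
  x = 2: RHS = 1, y in [1, 22]  -> 2 point(s)
  x = 3: RHS = 0, y in [0]  -> 1 point(s)
  x = 5: RHS = 12, y in [9, 14]  -> 2 point(s)
  x = 7: RHS = 6, y in [11, 12]  -> 2 point(s)
  x = 12: RHS = 3, y in [7, 16]  -> 2 point(s)
  x = 14: RHS = 13, y in [6, 17]  -> 2 point(s)
  x = 15: RHS = 3, y in [7, 16]  -> 2 point(s)
  x = 17: RHS = 6, y in [11, 12]  -> 2 point(s)
  x = 18: RHS = 8, y in [10, 13]  -> 2 point(s)
  x = 19: RHS = 3, y in [7, 16]  -> 2 point(s)
  x = 22: RHS = 6, y in [11, 12]  -> 2 point(s)
Affine points: 21. Add the point at infinity: total = 22.

#E(F_23) = 22


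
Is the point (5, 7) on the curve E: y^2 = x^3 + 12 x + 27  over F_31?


Check whether y^2 = x^3 + 12 x + 27 (mod 31) for (x, y) = (5, 7).
LHS: y^2 = 7^2 mod 31 = 18
RHS: x^3 + 12 x + 27 = 5^3 + 12*5 + 27 mod 31 = 26
LHS != RHS

No, not on the curve


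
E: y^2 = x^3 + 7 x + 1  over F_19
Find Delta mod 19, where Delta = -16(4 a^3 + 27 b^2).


4 a^3 + 27 b^2 = 4*7^3 + 27*1^2 = 1372 + 27 = 1399
Delta = -16 * (1399) = -22384
Delta mod 19 = 17

Delta = 17 (mod 19)


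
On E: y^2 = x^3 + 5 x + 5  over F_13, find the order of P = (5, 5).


Compute successive multiples of P until we hit O:
  1P = (5, 5)
  2P = (2, 6)
  3P = (9, 5)
  4P = (12, 8)
  5P = (6, 2)
  6P = (11, 0)
  7P = (6, 11)
  8P = (12, 5)
  ... (continuing to 12P)
  12P = O

ord(P) = 12


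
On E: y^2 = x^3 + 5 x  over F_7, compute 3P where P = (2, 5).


k = 3 = 11_2 (binary, LSB first: 11)
Double-and-add from P = (2, 5):
  bit 0 = 1: acc = O + (2, 5) = (2, 5)
  bit 1 = 1: acc = (2, 5) + (4, 0) = (2, 2)

3P = (2, 2)


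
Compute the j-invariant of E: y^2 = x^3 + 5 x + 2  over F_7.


Delta = -16(4 a^3 + 27 b^2) mod 7 = 2
-1728 * (4 a)^3 = -1728 * (4*5)^3 mod 7 = 6
j = 6 * 2^(-1) mod 7 = 3

j = 3 (mod 7)


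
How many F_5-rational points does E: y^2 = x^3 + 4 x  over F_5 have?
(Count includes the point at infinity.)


For each x in F_5, count y with y^2 = x^3 + 4 x + 0 mod 5:
  x = 0: RHS = 0, y in [0]  -> 1 point(s)
  x = 1: RHS = 0, y in [0]  -> 1 point(s)
  x = 2: RHS = 1, y in [1, 4]  -> 2 point(s)
  x = 3: RHS = 4, y in [2, 3]  -> 2 point(s)
  x = 4: RHS = 0, y in [0]  -> 1 point(s)
Affine points: 7. Add the point at infinity: total = 8.

#E(F_5) = 8


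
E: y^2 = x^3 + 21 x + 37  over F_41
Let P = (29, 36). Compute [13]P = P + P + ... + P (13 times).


k = 13 = 1101_2 (binary, LSB first: 1011)
Double-and-add from P = (29, 36):
  bit 0 = 1: acc = O + (29, 36) = (29, 36)
  bit 1 = 0: acc unchanged = (29, 36)
  bit 2 = 1: acc = (29, 36) + (34, 11) = (3, 39)
  bit 3 = 1: acc = (3, 39) + (12, 34) = (1, 10)

13P = (1, 10)


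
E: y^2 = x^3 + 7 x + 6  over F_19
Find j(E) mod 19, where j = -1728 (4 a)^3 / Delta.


Delta = -16(4 a^3 + 27 b^2) mod 19 = 2
-1728 * (4 a)^3 = -1728 * (4*7)^3 mod 19 = 7
j = 7 * 2^(-1) mod 19 = 13

j = 13 (mod 19)


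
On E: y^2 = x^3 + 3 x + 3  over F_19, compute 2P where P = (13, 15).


Doubling: s = (3 x1^2 + a) / (2 y1)
s = (3*13^2 + 3) / (2*15) mod 19 = 17
x3 = s^2 - 2 x1 mod 19 = 17^2 - 2*13 = 16
y3 = s (x1 - x3) - y1 mod 19 = 17 * (13 - 16) - 15 = 10

2P = (16, 10)


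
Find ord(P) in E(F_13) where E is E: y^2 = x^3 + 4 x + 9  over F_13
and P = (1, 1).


Compute successive multiples of P until we hit O:
  1P = (1, 1)
  2P = (7, 4)
  3P = (2, 5)
  4P = (0, 3)
  5P = (3, 3)
  6P = (10, 3)
  7P = (12, 11)
  8P = (12, 2)
  ... (continuing to 15P)
  15P = O

ord(P) = 15


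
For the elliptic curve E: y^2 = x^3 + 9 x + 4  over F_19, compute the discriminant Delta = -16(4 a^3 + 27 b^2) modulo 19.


4 a^3 + 27 b^2 = 4*9^3 + 27*4^2 = 2916 + 432 = 3348
Delta = -16 * (3348) = -53568
Delta mod 19 = 12

Delta = 12 (mod 19)


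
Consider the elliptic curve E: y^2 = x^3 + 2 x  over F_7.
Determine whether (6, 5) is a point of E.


Check whether y^2 = x^3 + 2 x + 0 (mod 7) for (x, y) = (6, 5).
LHS: y^2 = 5^2 mod 7 = 4
RHS: x^3 + 2 x + 0 = 6^3 + 2*6 + 0 mod 7 = 4
LHS = RHS

Yes, on the curve


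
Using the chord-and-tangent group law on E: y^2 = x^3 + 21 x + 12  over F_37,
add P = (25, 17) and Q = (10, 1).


P != Q, so use the chord formula.
s = (y2 - y1) / (x2 - x1) = (21) / (22) mod 37 = 6
x3 = s^2 - x1 - x2 mod 37 = 6^2 - 25 - 10 = 1
y3 = s (x1 - x3) - y1 mod 37 = 6 * (25 - 1) - 17 = 16

P + Q = (1, 16)


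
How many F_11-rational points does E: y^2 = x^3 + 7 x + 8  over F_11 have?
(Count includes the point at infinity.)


For each x in F_11, count y with y^2 = x^3 + 7 x + 8 mod 11:
  x = 1: RHS = 5, y in [4, 7]  -> 2 point(s)
  x = 3: RHS = 1, y in [1, 10]  -> 2 point(s)
  x = 4: RHS = 1, y in [1, 10]  -> 2 point(s)
  x = 5: RHS = 3, y in [5, 6]  -> 2 point(s)
  x = 7: RHS = 4, y in [2, 9]  -> 2 point(s)
  x = 8: RHS = 4, y in [2, 9]  -> 2 point(s)
  x = 10: RHS = 0, y in [0]  -> 1 point(s)
Affine points: 13. Add the point at infinity: total = 14.

#E(F_11) = 14


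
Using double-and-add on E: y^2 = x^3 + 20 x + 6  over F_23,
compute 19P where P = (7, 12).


k = 19 = 10011_2 (binary, LSB first: 11001)
Double-and-add from P = (7, 12):
  bit 0 = 1: acc = O + (7, 12) = (7, 12)
  bit 1 = 1: acc = (7, 12) + (22, 13) = (3, 22)
  bit 2 = 0: acc unchanged = (3, 22)
  bit 3 = 0: acc unchanged = (3, 22)
  bit 4 = 1: acc = (3, 22) + (21, 2) = (15, 22)

19P = (15, 22)


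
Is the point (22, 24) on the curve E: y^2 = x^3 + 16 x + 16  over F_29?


Check whether y^2 = x^3 + 16 x + 16 (mod 29) for (x, y) = (22, 24).
LHS: y^2 = 24^2 mod 29 = 25
RHS: x^3 + 16 x + 16 = 22^3 + 16*22 + 16 mod 29 = 25
LHS = RHS

Yes, on the curve


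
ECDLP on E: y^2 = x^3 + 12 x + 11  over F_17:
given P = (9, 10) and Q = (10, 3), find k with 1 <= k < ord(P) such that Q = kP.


Enumerate multiples of P until we hit Q = (10, 3):
  1P = (9, 10)
  2P = (16, 7)
  3P = (13, 16)
  4P = (10, 14)
  5P = (14, 4)
  6P = (7, 8)
  7P = (2, 14)
  8P = (15, 8)
  9P = (12, 8)
  10P = (4, 15)
  11P = (5, 3)
  12P = (5, 14)
  13P = (4, 2)
  14P = (12, 9)
  15P = (15, 9)
  16P = (2, 3)
  17P = (7, 9)
  18P = (14, 13)
  19P = (10, 3)
Match found at i = 19.

k = 19


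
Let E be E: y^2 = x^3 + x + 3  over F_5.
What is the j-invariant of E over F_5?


Delta = -16(4 a^3 + 27 b^2) mod 5 = 3
-1728 * (4 a)^3 = -1728 * (4*1)^3 mod 5 = 3
j = 3 * 3^(-1) mod 5 = 1

j = 1 (mod 5)


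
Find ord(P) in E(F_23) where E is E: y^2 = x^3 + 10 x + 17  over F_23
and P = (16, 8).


Compute successive multiples of P until we hit O:
  1P = (16, 8)
  2P = (4, 12)
  3P = (21, 9)
  4P = (21, 14)
  5P = (4, 11)
  6P = (16, 15)
  7P = O

ord(P) = 7


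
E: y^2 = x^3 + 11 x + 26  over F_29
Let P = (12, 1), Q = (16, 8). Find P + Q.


P != Q, so use the chord formula.
s = (y2 - y1) / (x2 - x1) = (7) / (4) mod 29 = 9
x3 = s^2 - x1 - x2 mod 29 = 9^2 - 12 - 16 = 24
y3 = s (x1 - x3) - y1 mod 29 = 9 * (12 - 24) - 1 = 7

P + Q = (24, 7)


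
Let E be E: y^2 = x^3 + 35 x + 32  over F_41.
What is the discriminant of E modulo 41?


4 a^3 + 27 b^2 = 4*35^3 + 27*32^2 = 171500 + 27648 = 199148
Delta = -16 * (199148) = -3186368
Delta mod 41 = 29

Delta = 29 (mod 41)


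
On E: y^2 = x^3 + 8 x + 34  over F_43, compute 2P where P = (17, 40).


Doubling: s = (3 x1^2 + a) / (2 y1)
s = (3*17^2 + 8) / (2*40) mod 43 = 19
x3 = s^2 - 2 x1 mod 43 = 19^2 - 2*17 = 26
y3 = s (x1 - x3) - y1 mod 43 = 19 * (17 - 26) - 40 = 4

2P = (26, 4)


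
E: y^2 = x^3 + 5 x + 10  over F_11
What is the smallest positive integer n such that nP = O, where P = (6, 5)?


Compute successive multiples of P until we hit O:
  1P = (6, 5)
  2P = (8, 1)
  3P = (1, 7)
  4P = (9, 5)
  5P = (7, 6)
  6P = (10, 2)
  7P = (10, 9)
  8P = (7, 5)
  ... (continuing to 13P)
  13P = O

ord(P) = 13


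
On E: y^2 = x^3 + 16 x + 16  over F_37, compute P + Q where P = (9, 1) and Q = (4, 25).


P != Q, so use the chord formula.
s = (y2 - y1) / (x2 - x1) = (24) / (32) mod 37 = 10
x3 = s^2 - x1 - x2 mod 37 = 10^2 - 9 - 4 = 13
y3 = s (x1 - x3) - y1 mod 37 = 10 * (9 - 13) - 1 = 33

P + Q = (13, 33)


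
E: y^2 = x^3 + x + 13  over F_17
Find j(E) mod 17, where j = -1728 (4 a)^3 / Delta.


Delta = -16(4 a^3 + 27 b^2) mod 17 = 11
-1728 * (4 a)^3 = -1728 * (4*1)^3 mod 17 = 10
j = 10 * 11^(-1) mod 17 = 4

j = 4 (mod 17)


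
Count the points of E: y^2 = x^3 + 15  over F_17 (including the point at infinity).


For each x in F_17, count y with y^2 = x^3 + 0 x + 15 mod 17:
  x = 0: RHS = 15, y in [7, 10]  -> 2 point(s)
  x = 1: RHS = 16, y in [4, 13]  -> 2 point(s)
  x = 3: RHS = 8, y in [5, 12]  -> 2 point(s)
  x = 5: RHS = 4, y in [2, 15]  -> 2 point(s)
  x = 7: RHS = 1, y in [1, 16]  -> 2 point(s)
  x = 8: RHS = 0, y in [0]  -> 1 point(s)
  x = 9: RHS = 13, y in [8, 9]  -> 2 point(s)
  x = 12: RHS = 9, y in [3, 14]  -> 2 point(s)
  x = 13: RHS = 2, y in [6, 11]  -> 2 point(s)
Affine points: 17. Add the point at infinity: total = 18.

#E(F_17) = 18


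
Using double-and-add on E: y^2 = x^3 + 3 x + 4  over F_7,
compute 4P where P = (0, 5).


k = 4 = 100_2 (binary, LSB first: 001)
Double-and-add from P = (0, 5):
  bit 0 = 0: acc unchanged = O
  bit 1 = 0: acc unchanged = O
  bit 2 = 1: acc = O + (0, 2) = (0, 2)

4P = (0, 2)


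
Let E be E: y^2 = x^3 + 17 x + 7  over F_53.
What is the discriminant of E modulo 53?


4 a^3 + 27 b^2 = 4*17^3 + 27*7^2 = 19652 + 1323 = 20975
Delta = -16 * (20975) = -335600
Delta mod 53 = 49

Delta = 49 (mod 53)


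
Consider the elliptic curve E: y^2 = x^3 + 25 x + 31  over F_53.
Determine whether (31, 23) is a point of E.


Check whether y^2 = x^3 + 25 x + 31 (mod 53) for (x, y) = (31, 23).
LHS: y^2 = 23^2 mod 53 = 52
RHS: x^3 + 25 x + 31 = 31^3 + 25*31 + 31 mod 53 = 16
LHS != RHS

No, not on the curve


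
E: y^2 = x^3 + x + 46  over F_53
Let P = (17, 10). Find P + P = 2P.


Doubling: s = (3 x1^2 + a) / (2 y1)
s = (3*17^2 + 1) / (2*10) mod 53 = 1
x3 = s^2 - 2 x1 mod 53 = 1^2 - 2*17 = 20
y3 = s (x1 - x3) - y1 mod 53 = 1 * (17 - 20) - 10 = 40

2P = (20, 40)


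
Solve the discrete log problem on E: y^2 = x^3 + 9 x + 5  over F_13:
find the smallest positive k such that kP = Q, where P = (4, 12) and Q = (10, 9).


Enumerate multiples of P until we hit Q = (10, 9):
  1P = (4, 12)
  2P = (8, 11)
  3P = (10, 9)
Match found at i = 3.

k = 3


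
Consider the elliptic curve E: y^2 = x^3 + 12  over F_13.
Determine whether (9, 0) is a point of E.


Check whether y^2 = x^3 + 0 x + 12 (mod 13) for (x, y) = (9, 0).
LHS: y^2 = 0^2 mod 13 = 0
RHS: x^3 + 0 x + 12 = 9^3 + 0*9 + 12 mod 13 = 0
LHS = RHS

Yes, on the curve


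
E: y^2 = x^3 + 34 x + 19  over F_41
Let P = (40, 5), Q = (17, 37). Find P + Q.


P != Q, so use the chord formula.
s = (y2 - y1) / (x2 - x1) = (32) / (18) mod 41 = 20
x3 = s^2 - x1 - x2 mod 41 = 20^2 - 40 - 17 = 15
y3 = s (x1 - x3) - y1 mod 41 = 20 * (40 - 15) - 5 = 3

P + Q = (15, 3)


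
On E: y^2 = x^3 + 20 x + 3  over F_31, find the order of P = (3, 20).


Compute successive multiples of P until we hit O:
  1P = (3, 20)
  2P = (14, 19)
  3P = (24, 27)
  4P = (11, 29)
  5P = (11, 2)
  6P = (24, 4)
  7P = (14, 12)
  8P = (3, 11)
  ... (continuing to 9P)
  9P = O

ord(P) = 9


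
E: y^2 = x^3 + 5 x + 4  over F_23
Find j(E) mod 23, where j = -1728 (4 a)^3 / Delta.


Delta = -16(4 a^3 + 27 b^2) mod 23 = 15
-1728 * (4 a)^3 = -1728 * (4*5)^3 mod 23 = 12
j = 12 * 15^(-1) mod 23 = 10

j = 10 (mod 23)


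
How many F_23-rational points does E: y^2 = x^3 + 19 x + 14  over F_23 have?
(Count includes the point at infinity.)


For each x in F_23, count y with y^2 = x^3 + 19 x + 14 mod 23:
  x = 3: RHS = 6, y in [11, 12]  -> 2 point(s)
  x = 4: RHS = 16, y in [4, 19]  -> 2 point(s)
  x = 5: RHS = 4, y in [2, 21]  -> 2 point(s)
  x = 10: RHS = 8, y in [10, 13]  -> 2 point(s)
  x = 11: RHS = 13, y in [6, 17]  -> 2 point(s)
  x = 17: RHS = 6, y in [11, 12]  -> 2 point(s)
  x = 18: RHS = 1, y in [1, 22]  -> 2 point(s)
  x = 19: RHS = 12, y in [9, 14]  -> 2 point(s)
Affine points: 16. Add the point at infinity: total = 17.

#E(F_23) = 17


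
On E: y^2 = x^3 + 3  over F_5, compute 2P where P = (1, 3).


Doubling: s = (3 x1^2 + a) / (2 y1)
s = (3*1^2 + 0) / (2*3) mod 5 = 3
x3 = s^2 - 2 x1 mod 5 = 3^2 - 2*1 = 2
y3 = s (x1 - x3) - y1 mod 5 = 3 * (1 - 2) - 3 = 4

2P = (2, 4)


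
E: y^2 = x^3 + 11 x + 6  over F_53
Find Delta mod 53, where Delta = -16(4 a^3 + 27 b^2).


4 a^3 + 27 b^2 = 4*11^3 + 27*6^2 = 5324 + 972 = 6296
Delta = -16 * (6296) = -100736
Delta mod 53 = 17

Delta = 17 (mod 53)


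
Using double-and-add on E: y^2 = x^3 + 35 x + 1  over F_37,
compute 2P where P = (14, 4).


k = 2 = 10_2 (binary, LSB first: 01)
Double-and-add from P = (14, 4):
  bit 0 = 0: acc unchanged = O
  bit 1 = 1: acc = O + (35, 21) = (35, 21)

2P = (35, 21)


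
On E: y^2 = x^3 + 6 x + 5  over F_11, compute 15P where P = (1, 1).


k = 15 = 1111_2 (binary, LSB first: 1111)
Double-and-add from P = (1, 1):
  bit 0 = 1: acc = O + (1, 1) = (1, 1)
  bit 1 = 1: acc = (1, 1) + (10, 8) = (4, 4)
  bit 2 = 1: acc = (4, 4) + (7, 4) = (0, 7)
  bit 3 = 1: acc = (0, 7) + (2, 5) = (10, 3)

15P = (10, 3)


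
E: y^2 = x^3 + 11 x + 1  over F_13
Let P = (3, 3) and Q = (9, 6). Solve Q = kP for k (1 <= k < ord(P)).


Enumerate multiples of P until we hit Q = (9, 6):
  1P = (3, 3)
  2P = (11, 7)
  3P = (9, 7)
  4P = (0, 12)
  5P = (6, 6)
  6P = (5, 8)
  7P = (8, 4)
  8P = (1, 0)
  9P = (8, 9)
  10P = (5, 5)
  11P = (6, 7)
  12P = (0, 1)
  13P = (9, 6)
Match found at i = 13.

k = 13


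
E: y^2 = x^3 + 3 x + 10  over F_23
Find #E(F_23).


For each x in F_23, count y with y^2 = x^3 + 3 x + 10 mod 23:
  x = 2: RHS = 1, y in [1, 22]  -> 2 point(s)
  x = 3: RHS = 0, y in [0]  -> 1 point(s)
  x = 5: RHS = 12, y in [9, 14]  -> 2 point(s)
  x = 7: RHS = 6, y in [11, 12]  -> 2 point(s)
  x = 12: RHS = 3, y in [7, 16]  -> 2 point(s)
  x = 14: RHS = 13, y in [6, 17]  -> 2 point(s)
  x = 15: RHS = 3, y in [7, 16]  -> 2 point(s)
  x = 17: RHS = 6, y in [11, 12]  -> 2 point(s)
  x = 18: RHS = 8, y in [10, 13]  -> 2 point(s)
  x = 19: RHS = 3, y in [7, 16]  -> 2 point(s)
  x = 22: RHS = 6, y in [11, 12]  -> 2 point(s)
Affine points: 21. Add the point at infinity: total = 22.

#E(F_23) = 22
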